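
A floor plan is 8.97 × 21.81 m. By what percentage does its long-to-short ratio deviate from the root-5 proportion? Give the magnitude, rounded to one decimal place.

Ratio = 21.81 / 8.97 ≈ 2.4314.
Ideal root-5 ≈ 2.2361. |2.4314 − 2.2361| / 2.2361 ≈ 8.73% → 8.7%.

8.7%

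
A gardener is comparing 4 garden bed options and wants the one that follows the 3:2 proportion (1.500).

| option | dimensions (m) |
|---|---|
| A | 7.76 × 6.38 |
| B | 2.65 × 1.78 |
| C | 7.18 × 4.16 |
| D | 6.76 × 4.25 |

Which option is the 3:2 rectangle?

Ratios (long/short): A ≈ 1.216; B ≈ 1.489; C ≈ 1.726; D ≈ 1.591.
3:2 ≈ 1.500; option B is nearest (Δ 0.011).

B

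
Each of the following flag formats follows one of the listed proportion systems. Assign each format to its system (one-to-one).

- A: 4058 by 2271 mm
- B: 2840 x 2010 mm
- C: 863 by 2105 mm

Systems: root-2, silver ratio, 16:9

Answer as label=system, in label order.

A=16:9, B=root-2, C=silver ratio

A = 4058/2271 ≈ 1.787 → 16:9 (1.778)
B = 2840/2010 ≈ 1.413 → root-2 (1.414)
C = 2105/863 ≈ 2.439 → silver ratio (2.414)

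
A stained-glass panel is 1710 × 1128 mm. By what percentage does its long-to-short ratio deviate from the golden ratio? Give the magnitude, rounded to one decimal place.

Ratio = 1710 / 1128 ≈ 1.5160.
Ideal golden ratio ≈ 1.6180. |1.5160 − 1.6180| / 1.6180 ≈ 6.30% → 6.3%.

6.3%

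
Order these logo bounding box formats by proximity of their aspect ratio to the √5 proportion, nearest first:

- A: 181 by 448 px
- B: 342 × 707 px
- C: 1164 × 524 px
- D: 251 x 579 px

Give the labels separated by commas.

C, D, B, A

Ratios: A = 448 / 181 ≈ 2.475; B = 707 / 342 ≈ 2.067; C = 1164 / 524 ≈ 2.221; D = 579 / 251 ≈ 2.307.
|Δ from 2.236|: A 0.239; B 0.169; C 0.015; D 0.071.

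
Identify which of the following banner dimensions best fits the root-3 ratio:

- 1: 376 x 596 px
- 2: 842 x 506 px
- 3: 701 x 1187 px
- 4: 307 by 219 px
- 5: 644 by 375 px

5

Target root-3 ≈ 1.732.
1: 1.585 (Δ0.147)  2: 1.664 (Δ0.068)  3: 1.693 (Δ0.039)  4: 1.402 (Δ0.330)  5: 1.717 (Δ0.015)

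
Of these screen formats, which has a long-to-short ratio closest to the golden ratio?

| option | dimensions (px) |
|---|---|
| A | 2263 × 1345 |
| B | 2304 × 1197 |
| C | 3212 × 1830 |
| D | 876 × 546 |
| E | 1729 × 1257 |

Target golden ratio ≈ 1.618.
A: 1.683 (Δ0.065)  B: 1.925 (Δ0.307)  C: 1.755 (Δ0.137)  D: 1.604 (Δ0.014)  E: 1.375 (Δ0.243)

D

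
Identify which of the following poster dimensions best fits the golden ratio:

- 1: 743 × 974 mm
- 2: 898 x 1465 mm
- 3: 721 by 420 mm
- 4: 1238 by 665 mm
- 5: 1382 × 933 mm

2

Target golden ratio ≈ 1.618.
1: 1.311 (Δ0.307)  2: 1.631 (Δ0.013)  3: 1.717 (Δ0.099)  4: 1.862 (Δ0.244)  5: 1.481 (Δ0.137)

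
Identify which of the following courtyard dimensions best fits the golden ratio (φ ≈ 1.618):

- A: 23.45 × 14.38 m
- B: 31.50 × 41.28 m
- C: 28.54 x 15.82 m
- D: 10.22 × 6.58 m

A

Target golden ratio ≈ 1.618.
A: 1.631 (Δ0.013)  B: 1.310 (Δ0.308)  C: 1.804 (Δ0.186)  D: 1.553 (Δ0.065)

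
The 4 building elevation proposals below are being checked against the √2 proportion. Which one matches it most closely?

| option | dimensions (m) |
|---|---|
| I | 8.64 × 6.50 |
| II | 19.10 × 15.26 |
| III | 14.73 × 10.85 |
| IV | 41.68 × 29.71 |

IV

Target root-2 ≈ 1.414.
I: 1.329 (Δ0.085)  II: 1.252 (Δ0.162)  III: 1.358 (Δ0.056)  IV: 1.403 (Δ0.011)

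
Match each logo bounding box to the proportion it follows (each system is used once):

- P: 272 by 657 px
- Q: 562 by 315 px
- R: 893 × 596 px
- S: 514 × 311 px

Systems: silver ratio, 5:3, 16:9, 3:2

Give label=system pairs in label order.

P=silver ratio, Q=16:9, R=3:2, S=5:3

Ratios: P ≈ 2.415; Q ≈ 1.784; R ≈ 1.498; S ≈ 1.653.
Targets: silver ratio ≈ 2.414; 5:3 ≈ 1.667; 16:9 ≈ 1.778; 3:2 ≈ 1.500.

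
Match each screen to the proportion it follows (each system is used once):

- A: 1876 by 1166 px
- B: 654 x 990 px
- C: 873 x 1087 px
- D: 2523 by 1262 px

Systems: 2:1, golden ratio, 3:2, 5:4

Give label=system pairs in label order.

A=golden ratio, B=3:2, C=5:4, D=2:1

A = 1876/1166 ≈ 1.609 → golden ratio (1.618)
B = 990/654 ≈ 1.514 → 3:2 (1.500)
C = 1087/873 ≈ 1.245 → 5:4 (1.250)
D = 2523/1262 ≈ 1.999 → 2:1 (2.000)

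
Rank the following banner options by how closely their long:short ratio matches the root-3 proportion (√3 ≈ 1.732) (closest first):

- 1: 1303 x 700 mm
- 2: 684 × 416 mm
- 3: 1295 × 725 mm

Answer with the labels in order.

Ratios: 1 = 1303 / 700 ≈ 1.861; 2 = 684 / 416 ≈ 1.644; 3 = 1295 / 725 ≈ 1.786.
|Δ from 1.732|: 1 0.129; 2 0.088; 3 0.054.

3, 2, 1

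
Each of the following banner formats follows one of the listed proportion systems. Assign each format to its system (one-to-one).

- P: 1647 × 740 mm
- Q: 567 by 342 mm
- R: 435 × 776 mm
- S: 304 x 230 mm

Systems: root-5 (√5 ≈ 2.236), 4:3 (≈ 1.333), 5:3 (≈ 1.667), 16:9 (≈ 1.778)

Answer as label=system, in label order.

P=root-5, Q=5:3, R=16:9, S=4:3

Ratios: P ≈ 2.226; Q ≈ 1.658; R ≈ 1.784; S ≈ 1.322.
Targets: root-5 ≈ 2.236; 4:3 ≈ 1.333; 5:3 ≈ 1.667; 16:9 ≈ 1.778.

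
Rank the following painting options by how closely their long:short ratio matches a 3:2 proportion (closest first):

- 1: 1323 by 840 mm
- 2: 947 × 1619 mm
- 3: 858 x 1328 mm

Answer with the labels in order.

Ratios: 1 = 1323 / 840 ≈ 1.575; 2 = 1619 / 947 ≈ 1.710; 3 = 1328 / 858 ≈ 1.548.
|Δ from 1.500|: 1 0.075; 2 0.210; 3 0.048.

3, 1, 2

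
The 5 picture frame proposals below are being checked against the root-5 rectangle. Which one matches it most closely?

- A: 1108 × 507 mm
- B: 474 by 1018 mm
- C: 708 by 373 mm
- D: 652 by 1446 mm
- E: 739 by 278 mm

D

Target root-5 ≈ 2.236.
A: 2.185 (Δ0.051)  B: 2.148 (Δ0.088)  C: 1.898 (Δ0.338)  D: 2.218 (Δ0.018)  E: 2.658 (Δ0.422)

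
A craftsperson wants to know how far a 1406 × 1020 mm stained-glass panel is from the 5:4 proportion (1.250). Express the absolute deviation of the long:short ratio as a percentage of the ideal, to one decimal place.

10.3%

Ratio = 1406 / 1020 ≈ 1.3784.
Ideal 5:4 = 1.2500. |1.3784 − 1.2500| / 1.2500 ≈ 10.27% → 10.3%.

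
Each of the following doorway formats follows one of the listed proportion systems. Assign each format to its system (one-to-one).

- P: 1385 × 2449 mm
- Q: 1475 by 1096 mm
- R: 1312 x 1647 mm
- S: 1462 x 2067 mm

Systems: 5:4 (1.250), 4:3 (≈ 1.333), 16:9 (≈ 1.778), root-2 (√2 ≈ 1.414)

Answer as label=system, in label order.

P = 2449/1385 ≈ 1.768 → 16:9 (1.778)
Q = 1475/1096 ≈ 1.346 → 4:3 (1.333)
R = 1647/1312 ≈ 1.255 → 5:4 (1.250)
S = 2067/1462 ≈ 1.414 → root-2 (1.414)

P=16:9, Q=4:3, R=5:4, S=root-2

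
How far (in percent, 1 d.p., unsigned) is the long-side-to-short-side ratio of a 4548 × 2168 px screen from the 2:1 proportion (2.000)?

4.9%

Ratio = 4548 / 2168 ≈ 2.0978.
Ideal 2:1 = 2.0000. |2.0978 − 2.0000| / 2.0000 ≈ 4.89% → 4.9%.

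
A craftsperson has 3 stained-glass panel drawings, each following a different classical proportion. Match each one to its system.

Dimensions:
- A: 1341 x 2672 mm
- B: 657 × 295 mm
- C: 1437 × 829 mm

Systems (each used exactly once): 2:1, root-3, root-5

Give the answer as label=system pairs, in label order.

A=2:1, B=root-5, C=root-3

Ratios: A ≈ 1.993; B ≈ 2.227; C ≈ 1.733.
Targets: 2:1 ≈ 2.000; root-3 ≈ 1.732; root-5 ≈ 2.236.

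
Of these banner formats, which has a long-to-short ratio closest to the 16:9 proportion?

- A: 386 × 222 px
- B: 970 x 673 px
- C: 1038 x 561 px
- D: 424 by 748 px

D

Ratios (long/short): A ≈ 1.739; B ≈ 1.441; C ≈ 1.850; D ≈ 1.764.
16:9 ≈ 1.778; option D is nearest (Δ 0.014).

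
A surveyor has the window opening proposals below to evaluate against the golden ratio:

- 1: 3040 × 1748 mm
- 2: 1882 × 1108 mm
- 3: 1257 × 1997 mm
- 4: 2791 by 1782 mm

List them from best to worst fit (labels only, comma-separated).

1: 3040/1748 ≈ 1.739 → |1.739 − 1.618| = 0.121
2: 1882/1108 ≈ 1.699 → |1.699 − 1.618| = 0.081
3: 1997/1257 ≈ 1.589 → |1.589 − 1.618| = 0.029
4: 2791/1782 ≈ 1.566 → |1.566 − 1.618| = 0.052

3, 4, 2, 1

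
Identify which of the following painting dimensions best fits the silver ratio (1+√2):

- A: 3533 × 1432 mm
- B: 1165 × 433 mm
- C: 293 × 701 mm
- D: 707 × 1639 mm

C

Target silver ratio ≈ 2.414.
A: 2.467 (Δ0.053)  B: 2.691 (Δ0.277)  C: 2.392 (Δ0.022)  D: 2.318 (Δ0.096)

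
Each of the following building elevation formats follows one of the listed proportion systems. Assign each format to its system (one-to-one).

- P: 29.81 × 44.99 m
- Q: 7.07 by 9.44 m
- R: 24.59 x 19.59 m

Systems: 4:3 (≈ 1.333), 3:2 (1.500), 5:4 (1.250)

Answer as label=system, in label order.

Ratios: P ≈ 1.509; Q ≈ 1.335; R ≈ 1.255.
Targets: 4:3 ≈ 1.333; 3:2 ≈ 1.500; 5:4 ≈ 1.250.

P=3:2, Q=4:3, R=5:4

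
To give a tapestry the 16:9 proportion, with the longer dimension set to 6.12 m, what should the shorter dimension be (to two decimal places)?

3.44 m

16:9 ≈ 1.77778.
Shorter side = 6.12 ÷ 1.77778 ≈ 3.4425 → 3.44 m.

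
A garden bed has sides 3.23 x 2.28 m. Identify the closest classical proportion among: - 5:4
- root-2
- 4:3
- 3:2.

3.23/2.28 ≈ 1.417. Nearest candidates are root-2 (1.414, off by 0.003) and 3:2 (1.500, off by 0.083).

root-2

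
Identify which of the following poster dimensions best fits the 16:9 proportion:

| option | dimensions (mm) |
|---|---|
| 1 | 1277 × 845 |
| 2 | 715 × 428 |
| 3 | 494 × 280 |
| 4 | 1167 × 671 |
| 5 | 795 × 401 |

Ratios (long/short): 1 ≈ 1.511; 2 ≈ 1.671; 3 ≈ 1.764; 4 ≈ 1.739; 5 ≈ 1.983.
16:9 ≈ 1.778; option 3 is nearest (Δ 0.014).

3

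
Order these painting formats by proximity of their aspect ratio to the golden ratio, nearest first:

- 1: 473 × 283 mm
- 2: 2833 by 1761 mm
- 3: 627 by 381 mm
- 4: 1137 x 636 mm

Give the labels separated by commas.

2, 3, 1, 4

1: 473/283 ≈ 1.671 → |1.671 − 1.618| = 0.053
2: 2833/1761 ≈ 1.609 → |1.609 − 1.618| = 0.009
3: 627/381 ≈ 1.646 → |1.646 − 1.618| = 0.028
4: 1137/636 ≈ 1.788 → |1.788 − 1.618| = 0.170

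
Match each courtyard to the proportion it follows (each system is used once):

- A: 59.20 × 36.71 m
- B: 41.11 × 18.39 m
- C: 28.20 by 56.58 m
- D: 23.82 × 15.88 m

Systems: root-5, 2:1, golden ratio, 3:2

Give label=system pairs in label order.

A=golden ratio, B=root-5, C=2:1, D=3:2

Ratios: A ≈ 1.613; B ≈ 2.235; C ≈ 2.006; D ≈ 1.500.
Targets: root-5 ≈ 2.236; 2:1 ≈ 2.000; golden ratio ≈ 1.618; 3:2 ≈ 1.500.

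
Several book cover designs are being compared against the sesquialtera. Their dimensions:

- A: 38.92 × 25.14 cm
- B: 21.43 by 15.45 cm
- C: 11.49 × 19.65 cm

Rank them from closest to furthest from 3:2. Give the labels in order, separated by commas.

Ratios: A = 38.92 / 25.14 ≈ 1.548; B = 21.43 / 15.45 ≈ 1.387; C = 19.65 / 11.49 ≈ 1.710.
|Δ from 1.500|: A 0.048; B 0.113; C 0.210.

A, B, C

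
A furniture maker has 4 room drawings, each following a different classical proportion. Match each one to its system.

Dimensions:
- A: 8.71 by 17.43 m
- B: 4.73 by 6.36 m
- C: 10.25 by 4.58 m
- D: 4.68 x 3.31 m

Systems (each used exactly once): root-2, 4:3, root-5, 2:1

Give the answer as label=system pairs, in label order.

A=2:1, B=4:3, C=root-5, D=root-2

A = 17.43/8.71 ≈ 2.001 → 2:1 (2.000)
B = 6.36/4.73 ≈ 1.345 → 4:3 (1.333)
C = 10.25/4.58 ≈ 2.238 → root-5 (2.236)
D = 4.68/3.31 ≈ 1.414 → root-2 (1.414)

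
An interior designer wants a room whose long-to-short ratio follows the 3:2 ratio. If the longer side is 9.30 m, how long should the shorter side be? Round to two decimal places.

3:2 = 1.50000.
Shorter side = 9.30 ÷ 1.50000 ≈ 6.2000 → 6.20 m.

6.20 m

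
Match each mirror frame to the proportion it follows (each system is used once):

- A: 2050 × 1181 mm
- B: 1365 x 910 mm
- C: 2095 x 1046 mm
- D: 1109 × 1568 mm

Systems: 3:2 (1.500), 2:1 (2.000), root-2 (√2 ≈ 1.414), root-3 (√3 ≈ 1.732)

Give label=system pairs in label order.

A=root-3, B=3:2, C=2:1, D=root-2

A = 2050/1181 ≈ 1.736 → root-3 (1.732)
B = 1365/910 ≈ 1.500 → 3:2 (1.500)
C = 2095/1046 ≈ 2.003 → 2:1 (2.000)
D = 1568/1109 ≈ 1.414 → root-2 (1.414)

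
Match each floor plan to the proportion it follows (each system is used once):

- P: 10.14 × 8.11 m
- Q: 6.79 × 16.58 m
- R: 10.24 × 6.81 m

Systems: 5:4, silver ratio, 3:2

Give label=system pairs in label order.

Ratios: P ≈ 1.250; Q ≈ 2.442; R ≈ 1.504.
Targets: 5:4 ≈ 1.250; silver ratio ≈ 2.414; 3:2 ≈ 1.500.

P=5:4, Q=silver ratio, R=3:2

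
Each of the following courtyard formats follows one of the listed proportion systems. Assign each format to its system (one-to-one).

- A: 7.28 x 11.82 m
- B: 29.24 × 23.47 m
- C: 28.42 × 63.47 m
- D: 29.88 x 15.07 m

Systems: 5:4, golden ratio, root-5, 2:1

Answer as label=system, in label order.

A=golden ratio, B=5:4, C=root-5, D=2:1

Ratios: A ≈ 1.624; B ≈ 1.246; C ≈ 2.233; D ≈ 1.983.
Targets: 5:4 ≈ 1.250; golden ratio ≈ 1.618; root-5 ≈ 2.236; 2:1 ≈ 2.000.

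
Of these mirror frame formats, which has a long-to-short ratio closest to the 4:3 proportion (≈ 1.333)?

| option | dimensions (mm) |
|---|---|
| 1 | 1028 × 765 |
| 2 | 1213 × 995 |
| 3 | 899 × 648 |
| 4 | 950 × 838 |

1

Target 4:3 ≈ 1.333.
1: 1.344 (Δ0.011)  2: 1.219 (Δ0.114)  3: 1.387 (Δ0.054)  4: 1.134 (Δ0.199)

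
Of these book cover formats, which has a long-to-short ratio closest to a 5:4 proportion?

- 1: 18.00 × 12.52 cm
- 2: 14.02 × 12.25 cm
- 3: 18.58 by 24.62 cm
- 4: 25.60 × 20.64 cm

4

Target 5:4 ≈ 1.250.
1: 1.438 (Δ0.188)  2: 1.144 (Δ0.106)  3: 1.325 (Δ0.075)  4: 1.240 (Δ0.010)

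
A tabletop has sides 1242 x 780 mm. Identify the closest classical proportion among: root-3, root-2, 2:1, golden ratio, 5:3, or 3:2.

golden ratio

1242/780 ≈ 1.592. Nearest candidates are golden ratio (1.618, off by 0.026) and 5:3 (1.667, off by 0.075).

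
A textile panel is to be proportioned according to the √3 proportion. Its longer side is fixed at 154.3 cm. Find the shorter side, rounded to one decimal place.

89.1 cm

root-3 ≈ 1.73205.
Shorter side = 154.3 ÷ 1.73205 ≈ 89.085 → 89.1 cm.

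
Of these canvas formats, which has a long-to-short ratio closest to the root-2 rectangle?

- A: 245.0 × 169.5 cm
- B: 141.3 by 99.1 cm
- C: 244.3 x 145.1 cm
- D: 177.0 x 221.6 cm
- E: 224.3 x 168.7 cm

B

Ratios (long/short): A ≈ 1.445; B ≈ 1.426; C ≈ 1.684; D ≈ 1.252; E ≈ 1.330.
root-2 ≈ 1.414; option B is nearest (Δ 0.012).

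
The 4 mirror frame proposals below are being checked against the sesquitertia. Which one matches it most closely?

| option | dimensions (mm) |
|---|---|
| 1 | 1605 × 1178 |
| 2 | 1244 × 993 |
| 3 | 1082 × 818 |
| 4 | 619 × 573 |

3

Ratios (long/short): 1 ≈ 1.362; 2 ≈ 1.253; 3 ≈ 1.323; 4 ≈ 1.080.
4:3 ≈ 1.333; option 3 is nearest (Δ 0.010).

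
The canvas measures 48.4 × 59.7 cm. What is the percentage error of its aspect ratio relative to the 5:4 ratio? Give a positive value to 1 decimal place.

Ratio = 59.7 / 48.4 ≈ 1.2335.
Ideal 5:4 = 1.2500. |1.2335 − 1.2500| / 1.2500 ≈ 1.32% → 1.3%.

1.3%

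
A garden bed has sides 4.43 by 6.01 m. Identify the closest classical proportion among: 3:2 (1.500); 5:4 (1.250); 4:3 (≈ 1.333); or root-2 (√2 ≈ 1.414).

4:3

6.01/4.43 ≈ 1.357. Nearest candidates are 4:3 (1.333, off by 0.024) and root-2 (1.414, off by 0.057).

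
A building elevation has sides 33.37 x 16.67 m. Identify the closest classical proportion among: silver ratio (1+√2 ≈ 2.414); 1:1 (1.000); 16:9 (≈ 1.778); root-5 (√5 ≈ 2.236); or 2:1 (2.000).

33.37/16.67 ≈ 2.002. Nearest candidates are 2:1 (2.000, off by 0.002) and 16:9 (1.778, off by 0.224).

2:1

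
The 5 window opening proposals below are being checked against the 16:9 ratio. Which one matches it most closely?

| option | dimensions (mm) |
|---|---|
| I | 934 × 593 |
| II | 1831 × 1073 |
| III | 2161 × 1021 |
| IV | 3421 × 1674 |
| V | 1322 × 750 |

Target 16:9 ≈ 1.778.
I: 1.575 (Δ0.203)  II: 1.706 (Δ0.072)  III: 2.117 (Δ0.339)  IV: 2.044 (Δ0.266)  V: 1.763 (Δ0.015)

V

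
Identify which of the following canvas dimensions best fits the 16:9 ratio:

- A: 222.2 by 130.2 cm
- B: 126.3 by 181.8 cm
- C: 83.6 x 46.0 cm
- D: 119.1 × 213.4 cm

Target 16:9 ≈ 1.778.
A: 1.707 (Δ0.071)  B: 1.439 (Δ0.339)  C: 1.817 (Δ0.039)  D: 1.792 (Δ0.014)

D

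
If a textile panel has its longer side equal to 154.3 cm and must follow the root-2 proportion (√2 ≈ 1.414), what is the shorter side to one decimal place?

109.1 cm

root-2 ≈ 1.41421.
Shorter side = 154.3 ÷ 1.41421 ≈ 109.107 → 109.1 cm.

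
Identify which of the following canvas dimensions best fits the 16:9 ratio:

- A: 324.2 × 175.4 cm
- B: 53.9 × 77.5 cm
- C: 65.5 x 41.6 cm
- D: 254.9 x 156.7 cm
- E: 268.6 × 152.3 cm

Ratios (long/short): A ≈ 1.848; B ≈ 1.438; C ≈ 1.575; D ≈ 1.627; E ≈ 1.764.
16:9 ≈ 1.778; option E is nearest (Δ 0.014).

E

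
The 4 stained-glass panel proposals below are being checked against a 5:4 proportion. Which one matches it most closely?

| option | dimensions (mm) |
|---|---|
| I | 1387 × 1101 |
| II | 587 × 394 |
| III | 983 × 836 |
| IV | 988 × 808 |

Ratios (long/short): I ≈ 1.260; II ≈ 1.490; III ≈ 1.176; IV ≈ 1.223.
5:4 ≈ 1.250; option I is nearest (Δ 0.010).

I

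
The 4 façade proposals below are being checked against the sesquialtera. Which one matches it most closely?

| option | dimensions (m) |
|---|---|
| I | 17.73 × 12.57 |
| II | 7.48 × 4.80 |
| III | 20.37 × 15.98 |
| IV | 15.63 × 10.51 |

IV

Ratios (long/short): I ≈ 1.411; II ≈ 1.558; III ≈ 1.275; IV ≈ 1.487.
3:2 ≈ 1.500; option IV is nearest (Δ 0.013).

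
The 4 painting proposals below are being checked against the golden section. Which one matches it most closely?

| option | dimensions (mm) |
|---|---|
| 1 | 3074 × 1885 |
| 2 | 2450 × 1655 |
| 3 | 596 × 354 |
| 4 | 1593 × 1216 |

Target golden ratio ≈ 1.618.
1: 1.631 (Δ0.013)  2: 1.480 (Δ0.138)  3: 1.684 (Δ0.066)  4: 1.310 (Δ0.308)

1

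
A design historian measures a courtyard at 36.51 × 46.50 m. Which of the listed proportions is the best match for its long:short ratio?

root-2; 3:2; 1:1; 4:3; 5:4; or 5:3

Ratio = 46.50 / 36.51 ≈ 1.274.
Distances: root-2 1.414 (Δ 0.140); 3:2 1.500 (Δ 0.226); 1:1 1.000 (Δ 0.274); 4:3 1.333 (Δ 0.059); 5:4 1.250 (Δ 0.024); 5:3 1.667 (Δ 0.393).

5:4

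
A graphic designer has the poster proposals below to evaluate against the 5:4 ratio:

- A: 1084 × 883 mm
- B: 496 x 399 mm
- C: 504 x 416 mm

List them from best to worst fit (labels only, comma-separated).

Ratios: A = 1084 / 883 ≈ 1.228; B = 496 / 399 ≈ 1.243; C = 504 / 416 ≈ 1.212.
|Δ from 1.250|: A 0.022; B 0.007; C 0.038.

B, A, C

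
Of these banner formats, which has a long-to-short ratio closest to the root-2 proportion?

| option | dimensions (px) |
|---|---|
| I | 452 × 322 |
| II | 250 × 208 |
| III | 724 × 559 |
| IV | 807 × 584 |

I

Ratios (long/short): I ≈ 1.404; II ≈ 1.202; III ≈ 1.295; IV ≈ 1.382.
root-2 ≈ 1.414; option I is nearest (Δ 0.010).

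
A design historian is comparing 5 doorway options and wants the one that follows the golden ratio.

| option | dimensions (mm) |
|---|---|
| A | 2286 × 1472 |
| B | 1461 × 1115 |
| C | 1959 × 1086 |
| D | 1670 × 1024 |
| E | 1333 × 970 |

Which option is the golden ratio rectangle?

D

Ratios (long/short): A ≈ 1.553; B ≈ 1.310; C ≈ 1.804; D ≈ 1.631; E ≈ 1.374.
golden ratio ≈ 1.618; option D is nearest (Δ 0.013).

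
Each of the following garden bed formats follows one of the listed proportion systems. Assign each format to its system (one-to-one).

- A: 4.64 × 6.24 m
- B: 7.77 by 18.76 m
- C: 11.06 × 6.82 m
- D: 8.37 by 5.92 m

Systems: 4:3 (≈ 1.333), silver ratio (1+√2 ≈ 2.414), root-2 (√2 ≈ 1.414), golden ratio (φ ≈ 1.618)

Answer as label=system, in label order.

A = 6.24/4.64 ≈ 1.345 → 4:3 (1.333)
B = 18.76/7.77 ≈ 2.414 → silver ratio (2.414)
C = 11.06/6.82 ≈ 1.622 → golden ratio (1.618)
D = 8.37/5.92 ≈ 1.414 → root-2 (1.414)

A=4:3, B=silver ratio, C=golden ratio, D=root-2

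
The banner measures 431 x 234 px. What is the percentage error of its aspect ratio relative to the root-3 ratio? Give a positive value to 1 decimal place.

Ratio = 431 / 234 ≈ 1.8419.
Ideal root-3 ≈ 1.7321. |1.8419 − 1.7321| / 1.7321 ≈ 6.34% → 6.3%.

6.3%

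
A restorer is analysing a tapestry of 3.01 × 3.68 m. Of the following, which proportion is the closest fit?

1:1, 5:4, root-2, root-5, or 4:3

5:4

3.68/3.01 ≈ 1.223. Nearest candidates are 5:4 (1.250, off by 0.027) and 4:3 (1.333, off by 0.110).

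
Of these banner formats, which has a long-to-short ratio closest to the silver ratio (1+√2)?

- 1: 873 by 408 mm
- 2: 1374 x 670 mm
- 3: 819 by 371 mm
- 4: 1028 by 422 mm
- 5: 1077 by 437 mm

4

Target silver ratio ≈ 2.414.
1: 2.140 (Δ0.274)  2: 2.051 (Δ0.363)  3: 2.208 (Δ0.206)  4: 2.436 (Δ0.022)  5: 2.465 (Δ0.051)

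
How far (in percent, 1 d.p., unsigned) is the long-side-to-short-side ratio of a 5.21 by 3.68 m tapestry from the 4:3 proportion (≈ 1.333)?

6.2%

Ratio = 5.21 / 3.68 ≈ 1.4158.
Ideal 4:3 ≈ 1.3333. |1.4158 − 1.3333| / 1.3333 ≈ 6.19% → 6.2%.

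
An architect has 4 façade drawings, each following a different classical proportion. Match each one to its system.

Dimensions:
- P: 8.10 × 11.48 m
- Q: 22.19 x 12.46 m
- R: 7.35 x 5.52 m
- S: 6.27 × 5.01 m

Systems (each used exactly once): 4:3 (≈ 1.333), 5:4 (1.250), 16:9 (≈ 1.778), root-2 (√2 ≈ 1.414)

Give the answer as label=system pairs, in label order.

Ratios: P ≈ 1.417; Q ≈ 1.781; R ≈ 1.332; S ≈ 1.251.
Targets: 4:3 ≈ 1.333; 5:4 ≈ 1.250; 16:9 ≈ 1.778; root-2 ≈ 1.414.

P=root-2, Q=16:9, R=4:3, S=5:4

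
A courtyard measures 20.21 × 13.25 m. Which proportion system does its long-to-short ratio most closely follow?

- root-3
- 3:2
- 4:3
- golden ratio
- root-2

3:2

20.21/13.25 ≈ 1.525. Nearest candidates are 3:2 (1.500, off by 0.025) and golden ratio (1.618, off by 0.093).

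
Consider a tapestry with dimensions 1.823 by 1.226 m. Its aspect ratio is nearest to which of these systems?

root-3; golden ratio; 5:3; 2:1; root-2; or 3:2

3:2

Ratio = 1.823 / 1.226 ≈ 1.487.
Distances: root-3 1.732 (Δ 0.245); golden ratio 1.618 (Δ 0.131); 5:3 1.667 (Δ 0.180); 2:1 2.000 (Δ 0.513); root-2 1.414 (Δ 0.073); 3:2 1.500 (Δ 0.013).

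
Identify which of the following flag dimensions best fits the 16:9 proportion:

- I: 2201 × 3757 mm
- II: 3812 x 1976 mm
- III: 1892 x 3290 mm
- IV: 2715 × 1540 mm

Ratios (long/short): I ≈ 1.707; II ≈ 1.929; III ≈ 1.739; IV ≈ 1.763.
16:9 ≈ 1.778; option IV is nearest (Δ 0.015).

IV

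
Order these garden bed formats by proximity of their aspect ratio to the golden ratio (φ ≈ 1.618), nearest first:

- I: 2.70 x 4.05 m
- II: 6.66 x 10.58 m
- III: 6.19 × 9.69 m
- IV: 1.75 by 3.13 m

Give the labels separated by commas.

II, III, I, IV

I: 4.05/2.70 ≈ 1.500 → |1.500 − 1.618| = 0.118
II: 10.58/6.66 ≈ 1.589 → |1.589 − 1.618| = 0.029
III: 9.69/6.19 ≈ 1.565 → |1.565 − 1.618| = 0.053
IV: 3.13/1.75 ≈ 1.789 → |1.789 − 1.618| = 0.171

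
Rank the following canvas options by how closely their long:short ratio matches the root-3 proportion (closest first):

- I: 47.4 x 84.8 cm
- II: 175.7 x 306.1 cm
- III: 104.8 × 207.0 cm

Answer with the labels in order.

Ratios: I = 84.8 / 47.4 ≈ 1.789; II = 306.1 / 175.7 ≈ 1.742; III = 207.0 / 104.8 ≈ 1.975.
|Δ from 1.732|: I 0.057; II 0.010; III 0.243.

II, I, III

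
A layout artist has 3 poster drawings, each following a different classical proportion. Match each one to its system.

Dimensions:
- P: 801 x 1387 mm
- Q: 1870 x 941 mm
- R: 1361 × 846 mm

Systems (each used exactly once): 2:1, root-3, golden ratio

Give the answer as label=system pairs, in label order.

P = 1387/801 ≈ 1.732 → root-3 (1.732)
Q = 1870/941 ≈ 1.987 → 2:1 (2.000)
R = 1361/846 ≈ 1.609 → golden ratio (1.618)

P=root-3, Q=2:1, R=golden ratio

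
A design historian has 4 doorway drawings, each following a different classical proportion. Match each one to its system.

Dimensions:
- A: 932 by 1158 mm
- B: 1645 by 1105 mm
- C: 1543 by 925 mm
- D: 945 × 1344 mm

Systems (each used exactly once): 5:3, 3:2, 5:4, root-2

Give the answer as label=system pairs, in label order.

A = 1158/932 ≈ 1.242 → 5:4 (1.250)
B = 1645/1105 ≈ 1.489 → 3:2 (1.500)
C = 1543/925 ≈ 1.668 → 5:3 (1.667)
D = 1344/945 ≈ 1.422 → root-2 (1.414)

A=5:4, B=3:2, C=5:3, D=root-2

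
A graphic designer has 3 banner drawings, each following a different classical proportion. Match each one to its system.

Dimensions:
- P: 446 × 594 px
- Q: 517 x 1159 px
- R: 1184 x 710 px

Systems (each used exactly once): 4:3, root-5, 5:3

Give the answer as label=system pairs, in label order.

P = 594/446 ≈ 1.332 → 4:3 (1.333)
Q = 1159/517 ≈ 2.242 → root-5 (2.236)
R = 1184/710 ≈ 1.668 → 5:3 (1.667)

P=4:3, Q=root-5, R=5:3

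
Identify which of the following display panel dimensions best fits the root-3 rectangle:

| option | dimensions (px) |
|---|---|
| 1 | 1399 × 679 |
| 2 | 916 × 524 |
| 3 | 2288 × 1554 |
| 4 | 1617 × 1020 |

Target root-3 ≈ 1.732.
1: 2.060 (Δ0.328)  2: 1.748 (Δ0.016)  3: 1.472 (Δ0.260)  4: 1.585 (Δ0.147)

2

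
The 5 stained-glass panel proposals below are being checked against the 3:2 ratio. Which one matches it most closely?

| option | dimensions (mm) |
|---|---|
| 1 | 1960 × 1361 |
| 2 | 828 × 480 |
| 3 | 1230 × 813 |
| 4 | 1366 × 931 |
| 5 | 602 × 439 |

3

Ratios (long/short): 1 ≈ 1.440; 2 ≈ 1.725; 3 ≈ 1.513; 4 ≈ 1.467; 5 ≈ 1.371.
3:2 ≈ 1.500; option 3 is nearest (Δ 0.013).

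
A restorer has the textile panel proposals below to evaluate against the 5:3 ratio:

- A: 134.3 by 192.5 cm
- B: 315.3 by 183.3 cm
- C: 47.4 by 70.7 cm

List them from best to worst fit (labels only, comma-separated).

A: 192.5/134.3 ≈ 1.433 → |1.433 − 1.667| = 0.234
B: 315.3/183.3 ≈ 1.720 → |1.720 − 1.667| = 0.053
C: 70.7/47.4 ≈ 1.492 → |1.492 − 1.667| = 0.175

B, C, A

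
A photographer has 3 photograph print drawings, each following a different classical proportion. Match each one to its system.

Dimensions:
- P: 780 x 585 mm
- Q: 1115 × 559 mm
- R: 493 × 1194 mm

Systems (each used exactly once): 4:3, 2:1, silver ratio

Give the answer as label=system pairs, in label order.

P=4:3, Q=2:1, R=silver ratio

P = 780/585 ≈ 1.333 → 4:3 (1.333)
Q = 1115/559 ≈ 1.995 → 2:1 (2.000)
R = 1194/493 ≈ 2.422 → silver ratio (2.414)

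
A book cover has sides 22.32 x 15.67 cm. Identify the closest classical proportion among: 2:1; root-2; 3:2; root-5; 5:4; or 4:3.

22.32/15.67 ≈ 1.424. Nearest candidates are root-2 (1.414, off by 0.010) and 3:2 (1.500, off by 0.076).

root-2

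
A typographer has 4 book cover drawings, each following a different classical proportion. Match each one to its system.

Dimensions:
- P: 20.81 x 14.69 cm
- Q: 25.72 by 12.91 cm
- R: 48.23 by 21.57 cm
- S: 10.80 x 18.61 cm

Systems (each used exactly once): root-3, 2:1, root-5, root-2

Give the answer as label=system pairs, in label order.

P=root-2, Q=2:1, R=root-5, S=root-3

P = 20.81/14.69 ≈ 1.417 → root-2 (1.414)
Q = 25.72/12.91 ≈ 1.992 → 2:1 (2.000)
R = 48.23/21.57 ≈ 2.236 → root-5 (2.236)
S = 18.61/10.80 ≈ 1.723 → root-3 (1.732)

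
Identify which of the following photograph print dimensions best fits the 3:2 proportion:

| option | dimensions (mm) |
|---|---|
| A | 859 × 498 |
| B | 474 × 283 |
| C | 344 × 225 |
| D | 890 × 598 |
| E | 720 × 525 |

Ratios (long/short): A ≈ 1.725; B ≈ 1.675; C ≈ 1.529; D ≈ 1.488; E ≈ 1.371.
3:2 ≈ 1.500; option D is nearest (Δ 0.012).

D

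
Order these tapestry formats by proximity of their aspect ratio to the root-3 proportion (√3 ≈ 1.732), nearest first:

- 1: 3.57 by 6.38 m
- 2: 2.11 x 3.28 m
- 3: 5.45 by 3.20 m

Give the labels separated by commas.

Ratios: 1 = 6.38 / 3.57 ≈ 1.787; 2 = 3.28 / 2.11 ≈ 1.555; 3 = 5.45 / 3.20 ≈ 1.703.
|Δ from 1.732|: 1 0.055; 2 0.177; 3 0.029.

3, 1, 2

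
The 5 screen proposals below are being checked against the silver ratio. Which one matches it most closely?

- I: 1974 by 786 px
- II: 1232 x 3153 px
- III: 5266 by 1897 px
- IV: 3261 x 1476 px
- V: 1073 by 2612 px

V

Target silver ratio ≈ 2.414.
I: 2.511 (Δ0.097)  II: 2.559 (Δ0.145)  III: 2.776 (Δ0.362)  IV: 2.209 (Δ0.205)  V: 2.434 (Δ0.020)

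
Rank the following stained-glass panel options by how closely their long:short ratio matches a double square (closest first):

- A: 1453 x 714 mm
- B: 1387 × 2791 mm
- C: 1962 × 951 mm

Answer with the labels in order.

A: 1453/714 ≈ 2.035 → |2.035 − 2.000| = 0.035
B: 2791/1387 ≈ 2.012 → |2.012 − 2.000| = 0.012
C: 1962/951 ≈ 2.063 → |2.063 − 2.000| = 0.063

B, A, C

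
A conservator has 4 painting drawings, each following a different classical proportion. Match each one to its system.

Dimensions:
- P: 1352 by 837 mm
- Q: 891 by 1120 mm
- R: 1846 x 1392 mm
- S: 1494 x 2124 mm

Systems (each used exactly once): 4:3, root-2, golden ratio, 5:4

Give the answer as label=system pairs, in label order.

P=golden ratio, Q=5:4, R=4:3, S=root-2

Ratios: P ≈ 1.615; Q ≈ 1.257; R ≈ 1.326; S ≈ 1.422.
Targets: 4:3 ≈ 1.333; root-2 ≈ 1.414; golden ratio ≈ 1.618; 5:4 ≈ 1.250.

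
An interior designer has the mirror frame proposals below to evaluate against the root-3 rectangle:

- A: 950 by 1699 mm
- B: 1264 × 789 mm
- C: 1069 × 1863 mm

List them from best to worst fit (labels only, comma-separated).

C, A, B

A: 1699/950 ≈ 1.788 → |1.788 − 1.732| = 0.056
B: 1264/789 ≈ 1.602 → |1.602 − 1.732| = 0.130
C: 1863/1069 ≈ 1.743 → |1.743 − 1.732| = 0.011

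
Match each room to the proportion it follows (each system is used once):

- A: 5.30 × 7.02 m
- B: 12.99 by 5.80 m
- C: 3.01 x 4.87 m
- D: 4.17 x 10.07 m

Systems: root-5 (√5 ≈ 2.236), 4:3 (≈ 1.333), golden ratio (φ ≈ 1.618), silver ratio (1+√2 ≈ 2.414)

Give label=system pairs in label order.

Ratios: A ≈ 1.325; B ≈ 2.240; C ≈ 1.618; D ≈ 2.415.
Targets: root-5 ≈ 2.236; 4:3 ≈ 1.333; golden ratio ≈ 1.618; silver ratio ≈ 2.414.

A=4:3, B=root-5, C=golden ratio, D=silver ratio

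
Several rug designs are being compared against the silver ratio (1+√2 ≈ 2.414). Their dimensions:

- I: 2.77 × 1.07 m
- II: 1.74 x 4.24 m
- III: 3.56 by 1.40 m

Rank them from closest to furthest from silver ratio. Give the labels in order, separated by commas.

I: 2.77/1.07 ≈ 2.589 → |2.589 − 2.414| = 0.175
II: 4.24/1.74 ≈ 2.437 → |2.437 − 2.414| = 0.023
III: 3.56/1.40 ≈ 2.543 → |2.543 − 2.414| = 0.129

II, III, I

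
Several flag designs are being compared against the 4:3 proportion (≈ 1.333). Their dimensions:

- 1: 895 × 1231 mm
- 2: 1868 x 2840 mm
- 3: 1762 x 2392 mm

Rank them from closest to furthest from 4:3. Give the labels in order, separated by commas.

3, 1, 2

1: 1231/895 ≈ 1.375 → |1.375 − 1.333| = 0.042
2: 2840/1868 ≈ 1.520 → |1.520 − 1.333| = 0.187
3: 2392/1762 ≈ 1.358 → |1.358 − 1.333| = 0.025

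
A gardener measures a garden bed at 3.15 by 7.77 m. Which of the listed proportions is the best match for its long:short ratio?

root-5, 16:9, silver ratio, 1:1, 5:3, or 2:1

silver ratio

7.77/3.15 ≈ 2.467. Nearest candidates are silver ratio (2.414, off by 0.053) and root-5 (2.236, off by 0.231).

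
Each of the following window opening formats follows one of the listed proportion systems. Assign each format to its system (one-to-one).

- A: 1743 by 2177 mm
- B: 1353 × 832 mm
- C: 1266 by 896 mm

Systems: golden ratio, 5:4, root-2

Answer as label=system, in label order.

Ratios: A ≈ 1.249; B ≈ 1.626; C ≈ 1.413.
Targets: golden ratio ≈ 1.618; 5:4 ≈ 1.250; root-2 ≈ 1.414.

A=5:4, B=golden ratio, C=root-2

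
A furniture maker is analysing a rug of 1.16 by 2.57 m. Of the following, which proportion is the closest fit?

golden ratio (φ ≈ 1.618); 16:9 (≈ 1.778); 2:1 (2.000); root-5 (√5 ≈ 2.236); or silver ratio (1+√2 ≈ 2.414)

root-5

2.57/1.16 ≈ 2.216. Nearest candidates are root-5 (2.236, off by 0.020) and silver ratio (2.414, off by 0.198).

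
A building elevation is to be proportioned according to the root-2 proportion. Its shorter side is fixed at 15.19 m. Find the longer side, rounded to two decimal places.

21.48 m

root-2 ≈ 1.41421.
Longer side = 15.19 × 1.41421 ≈ 21.4818 → 21.48 m.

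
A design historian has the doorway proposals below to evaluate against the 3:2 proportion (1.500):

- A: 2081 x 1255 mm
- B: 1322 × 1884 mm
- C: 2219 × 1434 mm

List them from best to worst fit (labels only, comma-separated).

Ratios: A = 2081 / 1255 ≈ 1.658; B = 1884 / 1322 ≈ 1.425; C = 2219 / 1434 ≈ 1.547.
|Δ from 1.500|: A 0.158; B 0.075; C 0.047.

C, B, A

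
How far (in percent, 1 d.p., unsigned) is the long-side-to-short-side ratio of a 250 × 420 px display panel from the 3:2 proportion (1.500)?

Ratio = 420 / 250 ≈ 1.6800.
Ideal 3:2 = 1.5000. |1.6800 − 1.5000| / 1.5000 ≈ 12.00% → 12.0%.

12.0%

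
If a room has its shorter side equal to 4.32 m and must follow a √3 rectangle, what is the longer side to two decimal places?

root-3 ≈ 1.73205.
Longer side = 4.32 × 1.73205 ≈ 7.4825 → 7.48 m.

7.48 m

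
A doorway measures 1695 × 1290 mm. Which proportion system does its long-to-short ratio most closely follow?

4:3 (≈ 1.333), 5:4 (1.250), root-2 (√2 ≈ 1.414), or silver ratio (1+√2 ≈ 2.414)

4:3

1695/1290 ≈ 1.314. Nearest candidates are 4:3 (1.333, off by 0.019) and 5:4 (1.250, off by 0.064).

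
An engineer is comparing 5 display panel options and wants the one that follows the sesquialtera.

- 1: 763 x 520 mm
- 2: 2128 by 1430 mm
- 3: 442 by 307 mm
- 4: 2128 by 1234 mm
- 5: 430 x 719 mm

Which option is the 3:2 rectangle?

Ratios (long/short): 1 ≈ 1.467; 2 ≈ 1.488; 3 ≈ 1.440; 4 ≈ 1.724; 5 ≈ 1.672.
3:2 ≈ 1.500; option 2 is nearest (Δ 0.012).

2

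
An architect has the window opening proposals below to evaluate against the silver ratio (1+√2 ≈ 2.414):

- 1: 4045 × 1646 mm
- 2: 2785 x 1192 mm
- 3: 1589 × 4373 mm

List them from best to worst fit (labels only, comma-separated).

1, 2, 3

1: 4045/1646 ≈ 2.457 → |2.457 − 2.414| = 0.043
2: 2785/1192 ≈ 2.336 → |2.336 − 2.414| = 0.078
3: 4373/1589 ≈ 2.752 → |2.752 − 2.414| = 0.338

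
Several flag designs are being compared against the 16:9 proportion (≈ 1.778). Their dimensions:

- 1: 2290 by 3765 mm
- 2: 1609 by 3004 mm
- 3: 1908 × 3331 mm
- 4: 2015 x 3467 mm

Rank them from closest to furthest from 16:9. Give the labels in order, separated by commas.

3, 4, 2, 1

1: 3765/2290 ≈ 1.644 → |1.644 − 1.778| = 0.134
2: 3004/1609 ≈ 1.867 → |1.867 − 1.778| = 0.089
3: 3331/1908 ≈ 1.746 → |1.746 − 1.778| = 0.032
4: 3467/2015 ≈ 1.721 → |1.721 − 1.778| = 0.057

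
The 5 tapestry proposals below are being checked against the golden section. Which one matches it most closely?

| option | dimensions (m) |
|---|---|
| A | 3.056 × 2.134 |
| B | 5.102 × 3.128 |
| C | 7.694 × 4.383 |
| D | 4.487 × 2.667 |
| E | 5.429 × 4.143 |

B

Target golden ratio ≈ 1.618.
A: 1.432 (Δ0.186)  B: 1.631 (Δ0.013)  C: 1.755 (Δ0.137)  D: 1.682 (Δ0.064)  E: 1.310 (Δ0.308)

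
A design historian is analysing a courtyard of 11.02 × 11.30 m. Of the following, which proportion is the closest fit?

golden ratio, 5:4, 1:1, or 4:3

1:1

11.30/11.02 ≈ 1.025. Nearest candidates are 1:1 (1.000, off by 0.025) and 5:4 (1.250, off by 0.225).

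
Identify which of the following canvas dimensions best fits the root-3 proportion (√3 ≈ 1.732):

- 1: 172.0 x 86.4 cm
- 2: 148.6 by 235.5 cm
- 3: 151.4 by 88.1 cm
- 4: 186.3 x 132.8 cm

Ratios (long/short): 1 ≈ 1.991; 2 ≈ 1.585; 3 ≈ 1.719; 4 ≈ 1.403.
root-3 ≈ 1.732; option 3 is nearest (Δ 0.013).

3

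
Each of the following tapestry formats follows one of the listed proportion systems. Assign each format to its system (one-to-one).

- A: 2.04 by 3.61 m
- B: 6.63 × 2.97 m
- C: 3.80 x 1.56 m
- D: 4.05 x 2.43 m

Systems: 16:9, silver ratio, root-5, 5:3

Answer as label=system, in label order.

Ratios: A ≈ 1.770; B ≈ 2.232; C ≈ 2.436; D ≈ 1.667.
Targets: 16:9 ≈ 1.778; silver ratio ≈ 2.414; root-5 ≈ 2.236; 5:3 ≈ 1.667.

A=16:9, B=root-5, C=silver ratio, D=5:3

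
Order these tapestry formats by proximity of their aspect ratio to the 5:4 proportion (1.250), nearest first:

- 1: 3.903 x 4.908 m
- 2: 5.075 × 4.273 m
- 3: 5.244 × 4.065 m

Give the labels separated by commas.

1: 4.908/3.903 ≈ 1.257 → |1.257 − 1.250| = 0.007
2: 5.075/4.273 ≈ 1.188 → |1.188 − 1.250| = 0.062
3: 5.244/4.065 ≈ 1.290 → |1.290 − 1.250| = 0.040

1, 3, 2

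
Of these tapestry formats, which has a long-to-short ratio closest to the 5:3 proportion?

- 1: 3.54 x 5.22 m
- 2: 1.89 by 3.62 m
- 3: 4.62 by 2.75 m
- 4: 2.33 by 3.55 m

3

Target 5:3 ≈ 1.667.
1: 1.475 (Δ0.192)  2: 1.915 (Δ0.248)  3: 1.680 (Δ0.013)  4: 1.524 (Δ0.143)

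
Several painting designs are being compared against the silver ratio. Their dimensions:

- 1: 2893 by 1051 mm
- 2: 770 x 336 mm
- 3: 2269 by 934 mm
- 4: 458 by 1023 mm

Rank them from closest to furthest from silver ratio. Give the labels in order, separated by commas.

3, 2, 4, 1

1: 2893/1051 ≈ 2.753 → |2.753 − 2.414| = 0.339
2: 770/336 ≈ 2.292 → |2.292 − 2.414| = 0.122
3: 2269/934 ≈ 2.429 → |2.429 − 2.414| = 0.015
4: 1023/458 ≈ 2.234 → |2.234 − 2.414| = 0.180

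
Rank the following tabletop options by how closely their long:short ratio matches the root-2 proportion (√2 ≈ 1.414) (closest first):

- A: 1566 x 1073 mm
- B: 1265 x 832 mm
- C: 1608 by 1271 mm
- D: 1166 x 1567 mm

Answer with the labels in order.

A: 1566/1073 ≈ 1.459 → |1.459 − 1.414| = 0.045
B: 1265/832 ≈ 1.520 → |1.520 − 1.414| = 0.106
C: 1608/1271 ≈ 1.265 → |1.265 − 1.414| = 0.149
D: 1567/1166 ≈ 1.344 → |1.344 − 1.414| = 0.070

A, D, B, C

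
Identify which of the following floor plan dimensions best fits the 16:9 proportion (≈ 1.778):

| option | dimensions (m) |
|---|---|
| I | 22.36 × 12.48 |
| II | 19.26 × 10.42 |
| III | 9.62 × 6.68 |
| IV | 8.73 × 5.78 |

I

Target 16:9 ≈ 1.778.
I: 1.792 (Δ0.014)  II: 1.848 (Δ0.070)  III: 1.440 (Δ0.338)  IV: 1.510 (Δ0.268)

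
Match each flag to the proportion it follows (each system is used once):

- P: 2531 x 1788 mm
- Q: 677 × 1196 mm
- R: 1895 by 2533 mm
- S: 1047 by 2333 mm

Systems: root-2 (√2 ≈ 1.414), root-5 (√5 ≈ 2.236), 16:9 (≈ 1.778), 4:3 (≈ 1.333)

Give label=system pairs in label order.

P = 2531/1788 ≈ 1.416 → root-2 (1.414)
Q = 1196/677 ≈ 1.767 → 16:9 (1.778)
R = 2533/1895 ≈ 1.337 → 4:3 (1.333)
S = 2333/1047 ≈ 2.228 → root-5 (2.236)

P=root-2, Q=16:9, R=4:3, S=root-5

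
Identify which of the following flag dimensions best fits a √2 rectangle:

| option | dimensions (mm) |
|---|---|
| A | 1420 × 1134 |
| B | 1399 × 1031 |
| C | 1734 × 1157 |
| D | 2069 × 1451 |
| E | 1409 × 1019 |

D

Ratios (long/short): A ≈ 1.252; B ≈ 1.357; C ≈ 1.499; D ≈ 1.426; E ≈ 1.383.
root-2 ≈ 1.414; option D is nearest (Δ 0.012).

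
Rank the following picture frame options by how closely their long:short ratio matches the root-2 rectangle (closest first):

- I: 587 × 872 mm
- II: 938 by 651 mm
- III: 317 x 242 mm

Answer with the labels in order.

Ratios: I = 872 / 587 ≈ 1.486; II = 938 / 651 ≈ 1.441; III = 317 / 242 ≈ 1.310.
|Δ from 1.414|: I 0.072; II 0.027; III 0.104.

II, I, III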